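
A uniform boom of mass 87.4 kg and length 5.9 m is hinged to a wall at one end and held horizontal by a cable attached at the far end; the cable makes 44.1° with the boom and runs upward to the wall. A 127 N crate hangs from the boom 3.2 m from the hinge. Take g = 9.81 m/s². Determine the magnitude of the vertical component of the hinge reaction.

Take torques about the hinge: T sin 44.1° · 5.9 = 87.4×9.81×2.95 + 127×3.2 = 2935.7 N·m.
So T = 2935.7 / (0.6959 × 5.9) = 715 N.
ΣF_y = 0: H_y = (87.4×9.81 + 127) − T sin 44.1° = 984.39 − 497.58 = 486.82 N.

|H_y| ≈ 487 N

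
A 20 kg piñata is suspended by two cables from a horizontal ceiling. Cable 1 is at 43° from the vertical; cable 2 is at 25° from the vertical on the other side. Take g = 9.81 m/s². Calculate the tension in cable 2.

Angles from the horizontal: cable 1 is 90° − 43° = 47°, cable 2 is 90° − 25° = 65°.
Weight W = 20 × 9.81 = 196.2 N acts straight down.
Horizontal: T_1 cos 47° = T_2 cos 65°  →  T_1 = 0.6197 T_2.
Vertical: T_1 sin 47° + T_2 sin 65° = 196.2.
Substituting the horizontal relation into the vertical equation gives 1.36 T_2 = 196.2, so T_2 = 144.3 N.

T_2 ≈ 144 N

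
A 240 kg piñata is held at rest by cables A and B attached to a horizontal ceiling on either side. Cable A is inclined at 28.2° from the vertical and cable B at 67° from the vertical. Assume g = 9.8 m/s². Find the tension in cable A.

Angles from the horizontal: cable A is 90° − 28.2° = 61.8°, cable B is 90° − 67° = 23°.
Weight W = 240 × 9.8 = 2352 N acts straight down.
Horizontal: T_A cos 61.8° = T_B cos 23°  →  T_B = 0.5134 T_A.
Vertical: T_A sin 61.8° + T_B sin 23° = 2352.
Substituting the horizontal relation into the vertical equation gives 1.082 T_A = 2352, so T_A = 2174 N.

T_A ≈ 2170 N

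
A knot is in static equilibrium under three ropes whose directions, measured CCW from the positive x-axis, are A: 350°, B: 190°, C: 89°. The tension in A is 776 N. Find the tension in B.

Resolve: ΣF_x = 776 cos 350° + T_B cos 190° + T_C cos 89° = 0.
        ΣF_y = 776 sin 350° + T_B sin 190° + T_C sin 89° = 0.
The known terms sum to (764.2, -134.8) N, so -0.9848 T_B + 0.0175 T_C = -764.2 and -0.1736 T_B + 0.9998 T_C = 134.8.
Solving simultaneously: T_B = 780.8 N, T_C = 270.4 N.

T_B ≈ 781 N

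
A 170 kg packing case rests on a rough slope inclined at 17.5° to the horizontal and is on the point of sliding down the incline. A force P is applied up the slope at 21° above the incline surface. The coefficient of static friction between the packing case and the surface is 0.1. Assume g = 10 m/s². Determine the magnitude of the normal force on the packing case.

N ≈ 1480 N

On the verge of sliding down the incline, friction equals μN and acts up the slope.
Perpendicular: N + P sin 21° = W cos 17.5° = 1621 N.
Along incline: P cos 21° + μN = W sin 17.5° with W sin 17.5° = 511.2 N.
Solving the pair for P and N: P = 388.8 N, N = 1482 N (and f = μN = 148.2 N).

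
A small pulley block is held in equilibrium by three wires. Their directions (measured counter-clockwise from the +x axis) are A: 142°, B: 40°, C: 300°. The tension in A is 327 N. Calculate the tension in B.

T_B ≈ 124 N

Resolve: ΣF_x = 327 cos 142° + T_B cos 40° + T_C cos 300° = 0.
        ΣF_y = 327 sin 142° + T_B sin 40° + T_C sin 300° = 0.
The known terms sum to (-257.7, 201.3) N, so 0.7660 T_B + 0.5000 T_C = 257.7 and 0.6428 T_B − 0.8660 T_C = -201.3.
Solving simultaneously: T_B = 124.4 N, T_C = 324.8 N.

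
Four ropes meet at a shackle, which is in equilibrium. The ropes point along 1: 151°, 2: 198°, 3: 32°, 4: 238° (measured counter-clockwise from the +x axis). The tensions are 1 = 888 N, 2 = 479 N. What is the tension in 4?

T_4 ≈ 2040 N

Resolve: ΣF_x = 888 cos 151° + 479 cos 198° + T_3 cos 32° + T_4 cos 238° = 0.
        ΣF_y = 888 sin 151° + 479 sin 198° + T_3 sin 32° + T_4 sin 238° = 0.
The known terms sum to (-1232, 282.5) N, so 0.8480 T_3 − 0.5299 T_4 = 1232 and 0.5299 T_3 − 0.8480 T_4 = -282.5.
Solving simultaneously: T_3 = 2725 N, T_4 = 2036 N.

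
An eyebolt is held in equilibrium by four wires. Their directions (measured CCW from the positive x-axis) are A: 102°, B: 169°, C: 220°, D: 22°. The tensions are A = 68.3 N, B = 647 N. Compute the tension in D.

Resolve: ΣF_x = 68.3 cos 102° + 647 cos 169° + T_C cos 220° + T_D cos 22° = 0.
        ΣF_y = 68.3 sin 102° + 647 sin 169° + T_C sin 220° + T_D sin 22° = 0.
The known terms sum to (-649.3, 190.3) N, so -0.7660 T_C + 0.9272 T_D = 649.3 and -0.6428 T_C + 0.3746 T_D = -190.3.
Solving simultaneously: T_C = 1358 N, T_D = 1822 N.

T_D ≈ 1820 N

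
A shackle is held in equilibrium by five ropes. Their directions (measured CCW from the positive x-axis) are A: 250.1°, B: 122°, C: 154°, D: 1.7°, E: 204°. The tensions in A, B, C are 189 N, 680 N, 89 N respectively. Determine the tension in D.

T_D ≈ 1600 N

Resolve: ΣF_x = 189 cos 250.1° + 680 cos 122° + 89 cos 154° + T_D cos 1.7° + T_E cos 204° = 0.
        ΣF_y = 189 sin 250.1° + 680 sin 122° + 89 sin 154° + T_D sin 1.7° + T_E sin 204° = 0.
The known terms sum to (-504.7, 438) N, so 0.9996 T_D − 0.9135 T_E = 504.7 and 0.0297 T_D − 0.4067 T_E = -438.
Solving simultaneously: T_D = 1595 N, T_E = 1193 N.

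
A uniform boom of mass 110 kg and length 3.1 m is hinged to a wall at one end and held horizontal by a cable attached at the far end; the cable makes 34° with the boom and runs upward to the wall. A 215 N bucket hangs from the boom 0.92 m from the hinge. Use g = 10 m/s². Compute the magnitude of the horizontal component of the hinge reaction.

H_x ≈ 910 N

Take torques about the hinge: T sin 34° · 3.1 = 110×10×1.55 + 215×0.92 = 1902.8 N·m.
So T = 1902.8 / (0.5592 × 3.1) = 1097.7 N.
ΣF_x = 0: H_x = T cos 34° = 910.01 N.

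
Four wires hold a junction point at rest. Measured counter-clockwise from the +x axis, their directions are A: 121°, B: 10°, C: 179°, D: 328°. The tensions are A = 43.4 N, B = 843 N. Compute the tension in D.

Resolve: ΣF_x = 43.4 cos 121° + 843 cos 10° + T_C cos 179° + T_D cos 328° = 0.
        ΣF_y = 43.4 sin 121° + 843 sin 10° + T_C sin 179° + T_D sin 328° = 0.
The known terms sum to (807.8, 183.6) N, so -0.9998 T_C + 0.8480 T_D = -807.8 and 0.0175 T_C − 0.5299 T_D = -183.6.
Solving simultaneously: T_C = 1133 N, T_D = 383.8 N.

T_D ≈ 384 N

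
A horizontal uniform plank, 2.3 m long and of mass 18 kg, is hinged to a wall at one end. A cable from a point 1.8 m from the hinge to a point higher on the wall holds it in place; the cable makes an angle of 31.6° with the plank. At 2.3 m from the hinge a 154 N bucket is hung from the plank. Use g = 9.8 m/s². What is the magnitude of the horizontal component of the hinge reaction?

Take torques about the hinge: T sin 31.6° · 1.8 = 18×9.8×1.15 + 154×2.3 = 557.06 N·m.
So T = 557.06 / (0.5240 × 1.8) = 590.62 N.
ΣF_x = 0: H_x = T cos 31.6° = 503.05 N.

H_x ≈ 503 N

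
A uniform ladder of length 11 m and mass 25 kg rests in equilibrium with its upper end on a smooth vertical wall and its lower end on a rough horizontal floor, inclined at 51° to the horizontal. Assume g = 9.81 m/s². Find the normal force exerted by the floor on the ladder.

N_floor ≈ 245 N

ΣF_y = 0: N_floor = 25×9.81 = 245.25 N.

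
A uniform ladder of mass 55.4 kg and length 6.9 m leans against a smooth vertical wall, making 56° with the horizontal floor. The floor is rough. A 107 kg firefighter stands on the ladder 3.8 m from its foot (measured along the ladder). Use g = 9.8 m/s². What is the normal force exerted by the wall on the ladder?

N_wall ≈ 573 N

Torques about the foot: N_wall · 6.9 sin 56° = 55.4×9.8×3.45 cos 56° + 107×9.8×3.8 cos 56° → N_wall = 572.62 N.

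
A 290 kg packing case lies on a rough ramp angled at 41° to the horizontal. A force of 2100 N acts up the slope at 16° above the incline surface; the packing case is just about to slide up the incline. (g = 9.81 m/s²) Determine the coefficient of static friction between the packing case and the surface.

μ ≈ 0.0971

On the verge of sliding up the incline, friction is at its maximum μN and acts down the slope.
Perpendicular to incline: N = W cos 41° − P sin 16° = 2147 − 578.8 = 1568 N.
Along incline: P cos 16° − μN = W sin 41° → μ = −(W sin 41° − P cos 16°) / N = 0.09707.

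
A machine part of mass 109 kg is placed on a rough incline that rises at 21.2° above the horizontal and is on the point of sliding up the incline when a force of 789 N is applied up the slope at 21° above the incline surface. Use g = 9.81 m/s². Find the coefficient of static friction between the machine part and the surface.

On the verge of sliding up the incline, friction is at its maximum μN and acts down the slope.
Perpendicular to incline: N = W cos 21.2° − P sin 21° = 996.9 − 282.8 = 714.2 N.
Along incline: P cos 21° − μN = W sin 21.2° → μ = −(W sin 21.2° − P cos 21°) / N = 0.49.

μ ≈ 0.490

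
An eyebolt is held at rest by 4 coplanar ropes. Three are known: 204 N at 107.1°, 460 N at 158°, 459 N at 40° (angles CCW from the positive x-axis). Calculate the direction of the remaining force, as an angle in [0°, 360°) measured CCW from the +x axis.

Sum the known components: ΣF_x = -134.9 N, ΣF_y = 662.3 N.
For equilibrium the remaining force must supply (−ΣF_x, −ΣF_y) = (134.9, -662.3) N.
Magnitude = √((134.9)² + (-662.3)²) = 675.9 N; direction = atan2(-662.3, 134.9) = 281.5°.

θ ≈ 282°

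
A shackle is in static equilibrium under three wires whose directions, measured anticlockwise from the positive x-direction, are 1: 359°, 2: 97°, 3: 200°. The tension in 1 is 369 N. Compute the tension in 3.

T_3 ≈ 375 N

Resolve: ΣF_x = 369 cos 359° + T_2 cos 97° + T_3 cos 200° = 0.
        ΣF_y = 369 sin 359° + T_2 sin 97° + T_3 sin 200° = 0.
The known terms sum to (368.9, -6.44) N, so -0.1219 T_2 − 0.9397 T_3 = -368.9 and 0.9925 T_2 − 0.3420 T_3 = 6.44.
Solving simultaneously: T_2 = 135.7 N, T_3 = 375 N.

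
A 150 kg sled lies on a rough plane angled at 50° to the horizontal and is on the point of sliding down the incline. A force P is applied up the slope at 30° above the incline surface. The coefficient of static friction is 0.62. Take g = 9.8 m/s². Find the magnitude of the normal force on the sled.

N ≈ 459 N

On the verge of sliding down the incline, friction equals μN and acts up the slope.
Perpendicular: N + P sin 30° = W cos 50° = 944.9 N.
Along incline: P cos 30° + μN = W sin 50° with W sin 50° = 1126 N.
Solving the pair for P and N: P = 971.6 N, N = 459.1 N (and f = μN = 284.6 N).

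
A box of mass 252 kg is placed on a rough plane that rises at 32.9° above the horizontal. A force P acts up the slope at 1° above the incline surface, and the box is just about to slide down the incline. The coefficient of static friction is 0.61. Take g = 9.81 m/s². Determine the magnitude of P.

P ≈ 77.5 N

On the verge of sliding down the incline, friction equals μN and acts up the slope.
Perpendicular: N + P sin 1° = W cos 32.9° = 2076 N.
Along incline: P cos 1° + μN = W sin 32.9° with W sin 32.9° = 1343 N.
Solving the pair for P and N: P = 77.49 N, N = 2074 N (and f = μN = 1265 N).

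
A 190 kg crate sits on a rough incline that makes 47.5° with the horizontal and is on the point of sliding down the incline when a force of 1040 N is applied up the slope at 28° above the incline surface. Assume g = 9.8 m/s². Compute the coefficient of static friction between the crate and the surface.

On the verge of sliding down the incline, friction is at its maximum μN and acts up the slope.
Perpendicular to incline: N = W cos 47.5° − P sin 28° = 1258 − 488.3 = 769.7 N.
Along incline: P cos 28° + μN = W sin 47.5° → μ = (W sin 47.5° − P cos 28°) / N = 0.5905.

μ ≈ 0.591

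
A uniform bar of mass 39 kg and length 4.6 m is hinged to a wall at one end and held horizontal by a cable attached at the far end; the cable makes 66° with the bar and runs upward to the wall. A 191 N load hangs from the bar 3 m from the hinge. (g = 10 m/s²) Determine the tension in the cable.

T ≈ 350 N

Take torques about the hinge: T sin 66° · 4.6 = 39×10×2.3 + 191×3 = 1470 N·m.
So T = 1470 / (0.9135 × 4.6) = 349.81 N.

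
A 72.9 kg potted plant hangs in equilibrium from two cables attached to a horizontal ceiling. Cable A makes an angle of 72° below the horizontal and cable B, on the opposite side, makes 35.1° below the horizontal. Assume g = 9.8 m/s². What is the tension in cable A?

Weight W = 72.9 × 9.8 = 714.4 N acts straight down.
Horizontal: T_A cos 72° = T_B cos 35.1°  →  T_B = 0.3777 T_A.
Vertical: T_A sin 72° + T_B sin 35.1° = 714.4.
Substituting the horizontal relation into the vertical equation gives 1.168 T_A = 714.4, so T_A = 611.5 N.

T_A ≈ 612 N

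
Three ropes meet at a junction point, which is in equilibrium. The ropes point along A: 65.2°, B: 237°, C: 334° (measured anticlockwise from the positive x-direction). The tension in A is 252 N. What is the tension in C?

T_C ≈ 36.2 N

Resolve: ΣF_x = 252 cos 65.2° + T_B cos 237° + T_C cos 334° = 0.
        ΣF_y = 252 sin 65.2° + T_B sin 237° + T_C sin 334° = 0.
The known terms sum to (105.7, 228.8) N, so -0.5446 T_B + 0.8988 T_C = -105.7 and -0.8387 T_B − 0.4384 T_C = -228.8.
Solving simultaneously: T_B = 253.8 N, T_C = 36.21 N.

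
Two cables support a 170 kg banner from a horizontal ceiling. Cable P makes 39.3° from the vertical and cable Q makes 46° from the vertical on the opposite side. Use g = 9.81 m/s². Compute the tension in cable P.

Angles from the horizontal: cable P is 90° − 39.3° = 50.7°, cable Q is 90° − 46° = 44°.
Weight W = 170 × 9.81 = 1668 N acts straight down.
Horizontal: T_P cos 50.7° = T_Q cos 44°  →  T_Q = 0.8805 T_P.
Vertical: T_P sin 50.7° + T_Q sin 44° = 1668.
Substituting the horizontal relation into the vertical equation gives 1.385 T_P = 1668, so T_P = 1204 N.

T_P ≈ 1200 N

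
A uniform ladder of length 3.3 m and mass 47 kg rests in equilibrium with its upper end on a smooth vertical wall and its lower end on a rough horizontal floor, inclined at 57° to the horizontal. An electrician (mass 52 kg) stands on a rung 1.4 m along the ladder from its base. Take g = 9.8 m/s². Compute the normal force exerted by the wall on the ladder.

N_wall ≈ 290 N

Torques about the foot: N_wall · 3.3 sin 57° = 47×9.8×1.65 cos 57° + 52×9.8×1.4 cos 57° → N_wall = 289.96 N.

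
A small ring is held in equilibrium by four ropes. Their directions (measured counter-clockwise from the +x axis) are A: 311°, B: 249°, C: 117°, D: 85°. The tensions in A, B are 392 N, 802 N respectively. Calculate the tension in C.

T_C ≈ 115 N

Resolve: ΣF_x = 392 cos 311° + 802 cos 249° + T_C cos 117° + T_D cos 85° = 0.
        ΣF_y = 392 sin 311° + 802 sin 249° + T_C sin 117° + T_D sin 85° = 0.
The known terms sum to (-30.24, -1045) N, so -0.4540 T_C + 0.0872 T_D = 30.24 and 0.8910 T_C + 0.9962 T_D = 1045.
Solving simultaneously: T_C = 115 N, T_D = 945.7 N.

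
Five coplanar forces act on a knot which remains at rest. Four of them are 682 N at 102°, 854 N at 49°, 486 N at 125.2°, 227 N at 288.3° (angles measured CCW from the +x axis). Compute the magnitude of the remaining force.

F ≈ 1510 N

Sum the known components: ΣF_x = 209.6 N, ΣF_y = 1493 N.
For equilibrium the remaining force must supply (−ΣF_x, −ΣF_y) = (-209.6, -1493) N.
Magnitude = √((-209.6)² + (-1493)²) = 1508 N; direction = atan2(-1493, -209.6) = 262.0°.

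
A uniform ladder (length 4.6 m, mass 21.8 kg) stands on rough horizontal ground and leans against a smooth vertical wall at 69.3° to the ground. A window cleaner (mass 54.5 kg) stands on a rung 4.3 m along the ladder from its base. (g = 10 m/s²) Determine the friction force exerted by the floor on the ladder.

Torques about the foot: N_wall · 4.6 sin 69.3° = 21.8×10×2.3 cos 69.3° + 54.5×10×4.3 cos 69.3° → N_wall = 233.7 N.
ΣF_x = 0: f_floor = N_wall = 233.7 N.

f ≈ 234 N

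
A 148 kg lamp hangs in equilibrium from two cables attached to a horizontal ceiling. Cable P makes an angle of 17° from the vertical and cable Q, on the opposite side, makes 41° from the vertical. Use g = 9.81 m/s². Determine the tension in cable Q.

T_Q ≈ 501 N

Angles from the horizontal: cable P is 90° − 17° = 73°, cable Q is 90° − 41° = 49°.
Weight W = 148 × 9.81 = 1452 N acts straight down.
Horizontal: T_P cos 73° = T_Q cos 49°  →  T_P = 2.244 T_Q.
Vertical: T_P sin 73° + T_Q sin 49° = 1452.
Substituting the horizontal relation into the vertical equation gives 2.901 T_Q = 1452, so T_Q = 500.5 N.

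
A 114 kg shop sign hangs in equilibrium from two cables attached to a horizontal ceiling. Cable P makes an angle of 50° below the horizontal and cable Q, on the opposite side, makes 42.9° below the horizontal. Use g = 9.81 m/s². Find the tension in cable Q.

T_Q ≈ 720 N

Weight W = 114 × 9.81 = 1118 N acts straight down.
Horizontal: T_P cos 50° = T_Q cos 42.9°  →  T_P = 1.14 T_Q.
Vertical: T_P sin 50° + T_Q sin 42.9° = 1118.
Substituting the horizontal relation into the vertical equation gives 1.554 T_Q = 1118, so T_Q = 719.8 N.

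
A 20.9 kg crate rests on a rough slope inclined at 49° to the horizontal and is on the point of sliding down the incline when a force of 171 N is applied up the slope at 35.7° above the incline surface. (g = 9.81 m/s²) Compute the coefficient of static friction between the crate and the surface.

On the verge of sliding down the incline, friction is at its maximum μN and acts up the slope.
Perpendicular to incline: N = W cos 49° − P sin 35.7° = 134.5 − 99.79 = 34.73 N.
Along incline: P cos 35.7° + μN = W sin 49° → μ = (W sin 49° − P cos 35.7°) / N = 0.457.

μ ≈ 0.457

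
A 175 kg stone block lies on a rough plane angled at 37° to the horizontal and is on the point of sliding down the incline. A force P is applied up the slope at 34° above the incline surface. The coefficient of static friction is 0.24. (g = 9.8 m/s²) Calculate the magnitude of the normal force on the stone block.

N ≈ 804 N

On the verge of sliding down the incline, friction equals μN and acts up the slope.
Perpendicular: N + P sin 34° = W cos 37° = 1370 N.
Along incline: P cos 34° + μN = W sin 37° with W sin 37° = 1032 N.
Solving the pair for P and N: P = 1012 N, N = 803.6 N (and f = μN = 192.9 N).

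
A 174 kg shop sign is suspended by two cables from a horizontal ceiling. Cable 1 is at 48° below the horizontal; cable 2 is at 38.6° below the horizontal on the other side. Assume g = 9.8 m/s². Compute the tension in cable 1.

T_1 ≈ 1330 N

Weight W = 174 × 9.8 = 1705 N acts straight down.
Horizontal: T_1 cos 48° = T_2 cos 38.6°  →  T_2 = 0.8562 T_1.
Vertical: T_1 sin 48° + T_2 sin 38.6° = 1705.
Substituting the horizontal relation into the vertical equation gives 1.277 T_1 = 1705, so T_1 = 1335 N.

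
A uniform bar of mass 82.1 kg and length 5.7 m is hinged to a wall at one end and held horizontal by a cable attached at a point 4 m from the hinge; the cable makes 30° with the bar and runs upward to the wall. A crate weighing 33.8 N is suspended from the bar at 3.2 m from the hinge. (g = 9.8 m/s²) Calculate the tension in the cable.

T ≈ 1200 N

Take torques about the hinge: T sin 30° · 4 = 82.1×9.8×2.85 + 33.8×3.2 = 2401.2 N·m.
So T = 2401.2 / (0.5000 × 4) = 1200.6 N.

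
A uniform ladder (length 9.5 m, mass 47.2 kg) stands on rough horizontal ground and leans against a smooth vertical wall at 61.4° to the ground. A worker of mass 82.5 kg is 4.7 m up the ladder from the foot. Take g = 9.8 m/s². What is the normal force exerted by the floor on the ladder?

ΣF_y = 0: N_floor = 47.2×9.8 + 82.5×9.8 = 1271.1 N.

N_floor ≈ 1270 N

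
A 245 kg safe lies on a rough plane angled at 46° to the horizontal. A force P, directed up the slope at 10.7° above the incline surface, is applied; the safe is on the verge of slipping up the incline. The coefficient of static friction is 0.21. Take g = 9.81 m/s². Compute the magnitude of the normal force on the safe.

N ≈ 1290 N

On the verge of sliding up the incline, friction equals μN and acts down the slope.
Perpendicular: N + P sin 10.7° = W cos 46° = 1670 N.
Along incline: P cos 10.7° = W sin 46° + μN  with W sin 46° = 1729 N.
Solving the pair for P and N: P = 2036 N, N = 1292 N (and f = μN = 271.2 N).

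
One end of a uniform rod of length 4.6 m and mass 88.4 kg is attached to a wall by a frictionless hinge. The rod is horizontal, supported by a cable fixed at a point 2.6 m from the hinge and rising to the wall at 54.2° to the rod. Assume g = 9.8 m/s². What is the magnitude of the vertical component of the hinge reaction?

|H_y| ≈ 100 N

Take torques about the hinge: T sin 54.2° · 2.6 = 88.4×9.8×2.3 = 1992.5 N·m.
So T = 1992.5 / (0.8111 × 2.6) = 944.88 N.
ΣF_y = 0: H_y = (88.4×9.8) − T sin 54.2° = 866.32 − 766.36 = 99.96 N.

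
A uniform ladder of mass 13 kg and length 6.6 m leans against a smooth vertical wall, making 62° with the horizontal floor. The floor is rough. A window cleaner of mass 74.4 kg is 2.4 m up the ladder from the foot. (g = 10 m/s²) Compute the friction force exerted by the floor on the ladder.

f ≈ 178 N

Torques about the foot: N_wall · 6.6 sin 62° = 13×10×3.3 cos 62° + 74.4×10×2.4 cos 62° → N_wall = 178.41 N.
ΣF_x = 0: f_floor = N_wall = 178.41 N.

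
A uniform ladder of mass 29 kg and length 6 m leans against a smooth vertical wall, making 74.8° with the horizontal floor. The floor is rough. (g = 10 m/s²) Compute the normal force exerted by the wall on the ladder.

N_wall ≈ 39.4 N

Torques about the foot: N_wall · 6 sin 74.8° = 29×10×3 cos 74.8° → N_wall = 39.396 N.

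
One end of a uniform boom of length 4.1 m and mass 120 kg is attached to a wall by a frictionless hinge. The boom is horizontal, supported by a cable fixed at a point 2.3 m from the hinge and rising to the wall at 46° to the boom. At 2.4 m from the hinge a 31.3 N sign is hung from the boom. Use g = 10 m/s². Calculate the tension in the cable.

T ≈ 1530 N

Take torques about the hinge: T sin 46° · 2.3 = 120×10×2.05 + 31.3×2.4 = 2535.1 N·m.
So T = 2535.1 / (0.7193 × 2.3) = 1532.3 N.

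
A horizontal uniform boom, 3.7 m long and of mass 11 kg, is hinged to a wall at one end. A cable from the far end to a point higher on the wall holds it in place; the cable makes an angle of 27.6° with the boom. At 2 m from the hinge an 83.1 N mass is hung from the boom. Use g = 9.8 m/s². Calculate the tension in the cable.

T ≈ 213 N

Take torques about the hinge: T sin 27.6° · 3.7 = 11×9.8×1.85 + 83.1×2 = 365.63 N·m.
So T = 365.63 / (0.4633 × 3.7) = 213.3 N.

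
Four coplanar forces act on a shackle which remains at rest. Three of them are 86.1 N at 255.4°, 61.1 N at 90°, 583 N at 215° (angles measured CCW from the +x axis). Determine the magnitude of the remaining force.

F ≈ 614 N

Sum the known components: ΣF_x = -499.3 N, ΣF_y = -356.6 N.
For equilibrium the remaining force must supply (−ΣF_x, −ΣF_y) = (499.3, 356.6) N.
Magnitude = √((499.3)² + (356.6)²) = 613.5 N; direction = atan2(356.6, 499.3) = 35.5°.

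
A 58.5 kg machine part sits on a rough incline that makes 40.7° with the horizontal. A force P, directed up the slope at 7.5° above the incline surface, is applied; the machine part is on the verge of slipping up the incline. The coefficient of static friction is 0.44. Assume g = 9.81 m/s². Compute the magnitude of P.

P ≈ 539 N

On the verge of sliding up the incline, friction equals μN and acts down the slope.
Perpendicular: N + P sin 7.5° = W cos 40.7° = 435.1 N.
Along incline: P cos 7.5° = W sin 40.7° + μN  with W sin 40.7° = 374.2 N.
Solving the pair for P and N: P = 539.3 N, N = 364.7 N (and f = μN = 160.5 N).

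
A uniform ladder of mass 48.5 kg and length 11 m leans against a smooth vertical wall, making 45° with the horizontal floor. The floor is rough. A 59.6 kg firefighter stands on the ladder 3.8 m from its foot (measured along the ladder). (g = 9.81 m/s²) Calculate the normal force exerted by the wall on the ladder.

Torques about the foot: N_wall · 11 sin 45° = 48.5×9.81×5.5 cos 45° + 59.6×9.81×3.8 cos 45° → N_wall = 439.87 N.

N_wall ≈ 440 N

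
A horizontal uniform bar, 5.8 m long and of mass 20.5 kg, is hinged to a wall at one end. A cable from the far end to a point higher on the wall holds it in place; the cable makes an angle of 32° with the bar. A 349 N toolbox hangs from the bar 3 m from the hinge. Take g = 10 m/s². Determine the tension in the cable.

Take torques about the hinge: T sin 32° · 5.8 = 20.5×10×2.9 + 349×3 = 1641.5 N·m.
So T = 1641.5 / (0.5299 × 5.8) = 534.08 N.

T ≈ 534 N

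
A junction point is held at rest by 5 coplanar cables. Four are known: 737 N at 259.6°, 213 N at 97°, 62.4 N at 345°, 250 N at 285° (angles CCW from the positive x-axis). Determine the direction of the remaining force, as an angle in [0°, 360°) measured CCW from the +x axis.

Sum the known components: ΣF_x = -34.02 N, ΣF_y = -771.1 N.
For equilibrium the remaining force must supply (−ΣF_x, −ΣF_y) = (34.02, 771.1) N.
Magnitude = √((34.02)² + (771.1)²) = 771.9 N; direction = atan2(771.1, 34.02) = 87.5°.

θ ≈ 87.5°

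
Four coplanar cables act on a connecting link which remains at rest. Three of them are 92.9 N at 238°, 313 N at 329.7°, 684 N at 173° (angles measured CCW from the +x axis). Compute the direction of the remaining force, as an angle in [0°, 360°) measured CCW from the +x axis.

Sum the known components: ΣF_x = -457.9 N, ΣF_y = -153.3 N.
For equilibrium the remaining force must supply (−ΣF_x, −ΣF_y) = (457.9, 153.3) N.
Magnitude = √((457.9)² + (153.3)²) = 482.9 N; direction = atan2(153.3, 457.9) = 18.5°.

θ ≈ 18.5°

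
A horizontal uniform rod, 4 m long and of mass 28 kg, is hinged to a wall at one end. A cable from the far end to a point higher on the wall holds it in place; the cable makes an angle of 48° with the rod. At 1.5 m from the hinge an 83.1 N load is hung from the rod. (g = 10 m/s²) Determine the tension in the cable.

T ≈ 230 N

Take torques about the hinge: T sin 48° · 4 = 28×10×2 + 83.1×1.5 = 684.65 N·m.
So T = 684.65 / (0.7431 × 4) = 230.32 N.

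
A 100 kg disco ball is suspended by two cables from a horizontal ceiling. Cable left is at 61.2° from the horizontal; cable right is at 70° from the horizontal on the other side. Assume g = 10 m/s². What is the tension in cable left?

Weight W = 100 × 10 = 1000 N acts straight down.
Horizontal: T_left cos 61.2° = T_right cos 70°  →  T_right = 1.409 T_left.
Vertical: T_left sin 61.2° + T_right sin 70° = 1000.
Substituting the horizontal relation into the vertical equation gives 2.2 T_left = 1000, so T_left = 454.6 N.

T_left ≈ 455 N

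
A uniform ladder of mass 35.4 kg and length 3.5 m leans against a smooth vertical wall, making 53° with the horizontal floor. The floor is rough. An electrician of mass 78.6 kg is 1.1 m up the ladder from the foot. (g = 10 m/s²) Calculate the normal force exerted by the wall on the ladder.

Torques about the foot: N_wall · 3.5 sin 53° = 35.4×10×1.75 cos 53° + 78.6×10×1.1 cos 53° → N_wall = 319.53 N.

N_wall ≈ 320 N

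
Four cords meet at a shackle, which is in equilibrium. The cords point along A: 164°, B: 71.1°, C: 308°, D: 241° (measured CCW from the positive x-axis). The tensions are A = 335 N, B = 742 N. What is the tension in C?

Resolve: ΣF_x = 335 cos 164° + 742 cos 71.1° + T_C cos 308° + T_D cos 241° = 0.
        ΣF_y = 335 sin 164° + 742 sin 71.1° + T_C sin 308° + T_D sin 241° = 0.
The known terms sum to (-81.68, 794.3) N, so 0.6157 T_C − 0.4848 T_D = 81.68 and -0.7880 T_C − 0.8746 T_D = -794.3.
Solving simultaneously: T_C = 496 N, T_D = 461.4 N.

T_C ≈ 496 N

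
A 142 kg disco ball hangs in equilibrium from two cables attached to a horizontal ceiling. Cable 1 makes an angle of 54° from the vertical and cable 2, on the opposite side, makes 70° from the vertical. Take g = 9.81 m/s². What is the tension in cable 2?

T_2 ≈ 1360 N

Angles from the horizontal: cable 1 is 90° − 54° = 36°, cable 2 is 90° − 70° = 20°.
Weight W = 142 × 9.81 = 1393 N acts straight down.
Horizontal: T_1 cos 36° = T_2 cos 20°  →  T_1 = 1.162 T_2.
Vertical: T_1 sin 36° + T_2 sin 20° = 1393.
Substituting the horizontal relation into the vertical equation gives 1.025 T_2 = 1393, so T_2 = 1359 N.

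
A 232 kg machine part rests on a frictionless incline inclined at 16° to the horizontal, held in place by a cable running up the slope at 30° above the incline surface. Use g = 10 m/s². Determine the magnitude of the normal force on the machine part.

N ≈ 1860 N

Take axes along and perpendicular to the incline. Weight components: W sin 16° = 639.5 N down-slope, W cos 16° = 2230 N into the surface.
Along incline: T cos 30° = W sin 16° → T = 738.4 N.
Perpendicular: N = W cos 16° − T sin 30° = 1861 N.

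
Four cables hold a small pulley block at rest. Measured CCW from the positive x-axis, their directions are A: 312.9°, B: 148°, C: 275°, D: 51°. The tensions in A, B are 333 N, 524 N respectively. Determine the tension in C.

Resolve: ΣF_x = 333 cos 312.9° + 524 cos 148° + T_C cos 275° + T_D cos 51° = 0.
        ΣF_y = 333 sin 312.9° + 524 sin 148° + T_C sin 275° + T_D sin 51° = 0.
The known terms sum to (-217.7, 33.74) N, so 0.0872 T_C + 0.6293 T_D = 217.7 and -0.9962 T_C + 0.7771 T_D = -33.74.
Solving simultaneously: T_C = 274.1 N, T_D = 308 N.

T_C ≈ 274 N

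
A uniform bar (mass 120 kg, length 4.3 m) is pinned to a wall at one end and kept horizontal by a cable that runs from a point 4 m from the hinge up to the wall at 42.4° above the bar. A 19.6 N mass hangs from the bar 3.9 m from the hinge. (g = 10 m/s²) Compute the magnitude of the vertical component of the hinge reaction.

Take torques about the hinge: T sin 42.4° · 4 = 120×10×2.15 + 19.6×3.9 = 2656.4 N·m.
So T = 2656.4 / (0.6743 × 4) = 984.88 N.
ΣF_y = 0: H_y = (120×10 + 19.6) − T sin 42.4° = 1219.6 − 664.11 = 555.49 N.

|H_y| ≈ 555 N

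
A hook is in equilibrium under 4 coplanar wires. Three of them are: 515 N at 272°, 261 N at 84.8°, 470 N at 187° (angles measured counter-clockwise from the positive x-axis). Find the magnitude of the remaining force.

F ≈ 527 N

Sum the known components: ΣF_x = -424.9 N, ΣF_y = -312 N.
For equilibrium the remaining force must supply (−ΣF_x, −ΣF_y) = (424.9, 312) N.
Magnitude = √((424.9)² + (312)²) = 527.1 N; direction = atan2(312, 424.9) = 36.3°.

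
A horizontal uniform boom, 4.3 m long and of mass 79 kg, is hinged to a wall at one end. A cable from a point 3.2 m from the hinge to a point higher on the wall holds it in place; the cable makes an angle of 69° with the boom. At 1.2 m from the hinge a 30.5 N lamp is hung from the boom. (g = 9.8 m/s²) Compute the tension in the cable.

T ≈ 569 N

Take torques about the hinge: T sin 69° · 3.2 = 79×9.8×2.15 + 30.5×1.2 = 1701.1 N·m.
So T = 1701.1 / (0.9336 × 3.2) = 569.42 N.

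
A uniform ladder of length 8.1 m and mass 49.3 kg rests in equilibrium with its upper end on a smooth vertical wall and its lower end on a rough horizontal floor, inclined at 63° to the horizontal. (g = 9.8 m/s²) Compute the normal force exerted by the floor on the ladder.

ΣF_y = 0: N_floor = 49.3×9.8 = 483.14 N.

N_floor ≈ 483 N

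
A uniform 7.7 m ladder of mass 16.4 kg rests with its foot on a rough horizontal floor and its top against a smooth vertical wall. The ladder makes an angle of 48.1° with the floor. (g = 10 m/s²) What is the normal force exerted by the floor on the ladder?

N_floor ≈ 164 N

ΣF_y = 0: N_floor = 16.4×10 = 164 N.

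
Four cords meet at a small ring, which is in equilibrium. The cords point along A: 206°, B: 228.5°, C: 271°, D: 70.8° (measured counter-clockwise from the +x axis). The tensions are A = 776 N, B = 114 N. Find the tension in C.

T_C ≈ 1710 N

Resolve: ΣF_x = 776 cos 206° + 114 cos 228.5° + T_C cos 271° + T_D cos 70.8° = 0.
        ΣF_y = 776 sin 206° + 114 sin 228.5° + T_C sin 271° + T_D sin 70.8° = 0.
The known terms sum to (-773, -425.6) N, so 0.0175 T_C + 0.3289 T_D = 773 and -0.9998 T_C + 0.9444 T_D = 425.6.
Solving simultaneously: T_C = 1709 N, T_D = 2260 N.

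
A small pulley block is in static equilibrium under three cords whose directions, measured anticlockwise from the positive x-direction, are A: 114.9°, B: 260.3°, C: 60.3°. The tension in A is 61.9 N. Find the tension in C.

Resolve: ΣF_x = 61.9 cos 114.9° + T_B cos 260.3° + T_C cos 60.3° = 0.
        ΣF_y = 61.9 sin 114.9° + T_B sin 260.3° + T_C sin 60.3° = 0.
The known terms sum to (-26.06, 56.15) N, so -0.1685 T_B + 0.4955 T_C = 26.06 and -0.9857 T_B + 0.8686 T_C = -56.15.
Solving simultaneously: T_B = 147.5 N, T_C = 102.8 N.

T_C ≈ 103 N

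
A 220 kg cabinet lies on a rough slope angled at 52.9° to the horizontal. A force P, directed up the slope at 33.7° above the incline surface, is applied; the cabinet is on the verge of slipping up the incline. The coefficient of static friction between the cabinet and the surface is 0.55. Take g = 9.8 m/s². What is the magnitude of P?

On the verge of sliding up the incline, friction equals μN and acts down the slope.
Perpendicular: N + P sin 33.7° = W cos 52.9° = 1301 N.
Along incline: P cos 33.7° = W sin 52.9° + μN  with W sin 52.9° = 1720 N.
Solving the pair for P and N: P = 2141 N, N = 112.4 N (and f = μN = 61.85 N).

P ≈ 2140 N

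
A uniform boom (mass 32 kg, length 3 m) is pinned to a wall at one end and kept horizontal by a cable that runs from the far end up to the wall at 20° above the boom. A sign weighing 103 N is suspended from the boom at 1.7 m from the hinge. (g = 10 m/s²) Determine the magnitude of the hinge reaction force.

|H| ≈ 634 N

Take torques about the hinge: T sin 20° · 3 = 32×10×1.5 + 103×1.7 = 655.1 N·m.
So T = 655.1 / (0.3420 × 3) = 638.46 N.
ΣF_x = 0: H_x = T cos 20° = 599.96 N.
ΣF_y = 0: H_y = (32×10 + 103) − T sin 20° = 423 − 218.37 = 204.63 N.
|H| = √(H_x² + H_y²) = √((599.96)² + (204.63)²) = 633.9 N.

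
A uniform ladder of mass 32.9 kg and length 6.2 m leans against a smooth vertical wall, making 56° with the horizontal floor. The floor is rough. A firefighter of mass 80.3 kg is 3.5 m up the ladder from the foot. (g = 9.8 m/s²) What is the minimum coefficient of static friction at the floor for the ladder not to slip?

ΣF_y = 0: N_floor = 32.9×9.8 + 80.3×9.8 = 1109.4 N.
Torques about the foot: N_wall · 6.2 sin 56° = 32.9×9.8×3.1 cos 56° + 80.3×9.8×3.5 cos 56° → N_wall = 408.38 N.
ΣF_x = 0: f_floor = N_wall = 408.38 N.
μ_min = f_floor / N_floor = 408.38 / 1109.4 = 0.3681.

μ_min ≈ 0.368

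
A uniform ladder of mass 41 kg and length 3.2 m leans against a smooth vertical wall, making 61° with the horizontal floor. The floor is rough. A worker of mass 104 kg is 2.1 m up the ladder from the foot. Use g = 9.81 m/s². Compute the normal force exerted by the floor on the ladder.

ΣF_y = 0: N_floor = 41×9.81 + 104×9.81 = 1422.5 N.

N_floor ≈ 1420 N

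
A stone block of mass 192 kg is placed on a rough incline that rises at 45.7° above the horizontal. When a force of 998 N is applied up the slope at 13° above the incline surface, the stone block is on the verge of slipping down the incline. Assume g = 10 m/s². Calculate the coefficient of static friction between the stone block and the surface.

On the verge of sliding down the incline, friction is at its maximum μN and acts up the slope.
Perpendicular to incline: N = W cos 45.7° − P sin 13° = 1341 − 224.5 = 1116 N.
Along incline: P cos 13° + μN = W sin 45.7° → μ = (W sin 45.7° − P cos 13°) / N = 0.3598.

μ ≈ 0.360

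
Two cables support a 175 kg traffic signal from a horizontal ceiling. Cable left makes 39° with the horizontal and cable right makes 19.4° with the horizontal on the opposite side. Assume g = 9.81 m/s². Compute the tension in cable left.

Weight W = 175 × 9.81 = 1717 N acts straight down.
Horizontal: T_left cos 39° = T_right cos 19.4°  →  T_right = 0.8239 T_left.
Vertical: T_left sin 39° + T_right sin 19.4° = 1717.
Substituting the horizontal relation into the vertical equation gives 0.903 T_left = 1717, so T_left = 1901 N.

T_left ≈ 1900 N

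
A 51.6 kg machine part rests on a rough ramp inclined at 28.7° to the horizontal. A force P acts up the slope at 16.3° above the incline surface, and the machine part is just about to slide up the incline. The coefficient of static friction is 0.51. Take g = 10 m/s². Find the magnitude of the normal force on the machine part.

N ≈ 331 N

On the verge of sliding up the incline, friction equals μN and acts down the slope.
Perpendicular: N + P sin 16.3° = W cos 28.7° = 452.6 N.
Along incline: P cos 16.3° = W sin 28.7° + μN  with W sin 28.7° = 247.8 N.
Solving the pair for P and N: P = 434 N, N = 330.8 N (and f = μN = 168.7 N).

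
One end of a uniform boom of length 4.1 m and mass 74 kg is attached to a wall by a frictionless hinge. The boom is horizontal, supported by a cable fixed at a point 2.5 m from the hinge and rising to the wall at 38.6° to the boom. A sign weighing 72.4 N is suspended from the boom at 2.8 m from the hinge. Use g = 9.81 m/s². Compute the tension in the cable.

Take torques about the hinge: T sin 38.6° · 2.5 = 74×9.81×2.05 + 72.4×2.8 = 1690.9 N·m.
So T = 1690.9 / (0.6239 × 2.5) = 1084.1 N.

T ≈ 1080 N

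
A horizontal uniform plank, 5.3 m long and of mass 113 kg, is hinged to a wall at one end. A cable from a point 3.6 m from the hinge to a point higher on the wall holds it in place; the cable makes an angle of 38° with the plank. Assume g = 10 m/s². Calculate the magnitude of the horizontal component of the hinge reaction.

Take torques about the hinge: T sin 38° · 3.6 = 113×10×2.65 = 2994.5 N·m.
So T = 2994.5 / (0.6157 × 3.6) = 1351.1 N.
ΣF_x = 0: H_x = T cos 38° = 1064.7 N.

H_x ≈ 1060 N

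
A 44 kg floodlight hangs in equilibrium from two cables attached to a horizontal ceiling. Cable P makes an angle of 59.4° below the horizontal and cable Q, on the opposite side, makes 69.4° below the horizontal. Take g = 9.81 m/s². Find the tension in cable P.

Weight W = 44 × 9.81 = 431.6 N acts straight down.
Horizontal: T_P cos 59.4° = T_Q cos 69.4°  →  T_Q = 1.447 T_P.
Vertical: T_P sin 59.4° + T_Q sin 69.4° = 431.6.
Substituting the horizontal relation into the vertical equation gives 2.215 T_P = 431.6, so T_P = 194.9 N.

T_P ≈ 195 N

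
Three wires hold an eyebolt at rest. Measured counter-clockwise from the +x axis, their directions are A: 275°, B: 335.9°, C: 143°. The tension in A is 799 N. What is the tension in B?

Resolve: ΣF_x = 799 cos 275° + T_B cos 335.9° + T_C cos 143° = 0.
        ΣF_y = 799 sin 275° + T_B sin 335.9° + T_C sin 143° = 0.
The known terms sum to (69.64, -796) N, so 0.9128 T_B − 0.7986 T_C = -69.64 and -0.4083 T_B + 0.6018 T_C = 796.
Solving simultaneously: T_B = 2660 N, T_C = 3127 N.

T_B ≈ 2660 N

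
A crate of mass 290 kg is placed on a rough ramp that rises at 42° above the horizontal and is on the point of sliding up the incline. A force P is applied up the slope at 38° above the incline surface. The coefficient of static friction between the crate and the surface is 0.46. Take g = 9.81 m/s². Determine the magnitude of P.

P ≈ 2680 N

On the verge of sliding up the incline, friction equals μN and acts down the slope.
Perpendicular: N + P sin 38° = W cos 42° = 2114 N.
Along incline: P cos 38° = W sin 42° + μN  with W sin 42° = 1904 N.
Solving the pair for P and N: P = 2685 N, N = 461.2 N (and f = μN = 212.1 N).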